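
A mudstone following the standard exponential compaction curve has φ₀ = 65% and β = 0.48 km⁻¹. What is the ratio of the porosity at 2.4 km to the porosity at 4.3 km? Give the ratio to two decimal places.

φ(z₁)/φ(z₂) = e^(−β·z₁)/e^(−β·z₂) = e^{β(z₂−z₁)}
= exp(0.48 × 1.9) = exp(0.912) = 2.4893

2.49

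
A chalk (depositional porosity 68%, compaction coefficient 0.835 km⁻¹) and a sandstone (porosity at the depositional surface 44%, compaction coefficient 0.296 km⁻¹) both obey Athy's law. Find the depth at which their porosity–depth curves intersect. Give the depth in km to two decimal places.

0.81 km

Set phi₀ₐ e^(−βₐz) = phi₀ᵦ e^(−βᵦz) ⇒ ln(phi₀ₐ/phi₀ᵦ) = (βₐ − βᵦ)·z
z = ln(0.68/0.44) / (0.835 − 0.296) = 0.4353 / 0.539 = 0.808 km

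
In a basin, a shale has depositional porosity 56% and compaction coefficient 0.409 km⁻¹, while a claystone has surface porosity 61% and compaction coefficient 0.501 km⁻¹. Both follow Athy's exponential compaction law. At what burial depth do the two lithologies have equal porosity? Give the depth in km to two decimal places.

0.93 km

Set φ₀ₐ e^(−kₐz) = φ₀ᵦ e^(−kᵦz) ⇒ ln(φ₀ₐ/φ₀ᵦ) = (kₐ − kᵦ)·z
z = ln(0.56/0.61) / (0.409 − 0.501) = -0.0855 / -0.092 = 0.930 km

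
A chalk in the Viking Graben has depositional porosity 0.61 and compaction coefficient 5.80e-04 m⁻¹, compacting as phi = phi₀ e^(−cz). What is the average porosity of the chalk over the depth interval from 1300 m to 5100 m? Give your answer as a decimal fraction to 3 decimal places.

Working in km (1 km = 1000 m; c in km⁻¹ = c in m⁻¹ × 1000):
⟨phi⟩ = (1/(z₂−z₁)) ∫ phi₀ e^(−cz) dz = phi₀·(e^(−c·z₁) − e^(−c·z₂)) / (c·(z₂−z₁))
e^(−0.58×1.3) = 0.4705; e^(−0.58×5.1) = 0.0519
⟨phi⟩ = 0.61 × (0.4705 − 0.0519) / (0.58 × 3.8) = 0.61 × 0.1899 = 0.1158

0.116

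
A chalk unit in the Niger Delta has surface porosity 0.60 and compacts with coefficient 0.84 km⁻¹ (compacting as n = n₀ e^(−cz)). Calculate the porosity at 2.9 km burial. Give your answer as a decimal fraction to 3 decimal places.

0.053

n = n₀·exp(−c·z) = 0.6 × exp(−0.84 × 2.9) = 0.6 × exp(−2.436)
  = 0.6 × 0.0875 = 0.0525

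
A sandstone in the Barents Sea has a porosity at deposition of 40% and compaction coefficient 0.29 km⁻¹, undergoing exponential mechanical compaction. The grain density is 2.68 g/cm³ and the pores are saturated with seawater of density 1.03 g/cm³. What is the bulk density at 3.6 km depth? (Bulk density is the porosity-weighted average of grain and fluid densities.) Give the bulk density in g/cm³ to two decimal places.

2.45 g/cm³

Porosity at depth: φ = 0.4·exp(−0.29×3.6) = 0.4×0.3520 = 0.1408
Bulk density: ρ_b = (1−φ)ρ_g + φ·ρ_f = 0.8592×2.68 + 0.1408×1.03
       = 2.303 + 0.145 = 2.448 g/cm³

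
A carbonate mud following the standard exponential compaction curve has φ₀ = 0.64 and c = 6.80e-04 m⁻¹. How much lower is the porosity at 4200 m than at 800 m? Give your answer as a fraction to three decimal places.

Working in km (1 km = 1000 m; c in km⁻¹ = c in m⁻¹ × 1000):
φ(0.8) = 0.64·e^(−0.68×0.8) = 0.3715
φ(4.2) = 0.64·e^(−0.68×4.2) = 0.0368
Δφ = 0.3715 − 0.0368 = 0.3347

0.335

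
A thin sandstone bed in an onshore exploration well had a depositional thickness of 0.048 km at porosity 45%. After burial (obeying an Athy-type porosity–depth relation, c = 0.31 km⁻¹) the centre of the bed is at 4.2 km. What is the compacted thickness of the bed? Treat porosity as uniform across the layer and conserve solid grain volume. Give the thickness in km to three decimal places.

0.030 km

Porosity at 4.2 km: phi = 0.45·exp(−0.31×4.2) = 0.1224
Solid-volume conservation: h(1−phi) = h₀(1−phi₀) ⇒ h = h₀·(1−phi₀)/(1−phi)
h = 0.048 × (1 − 0.45)/(1 − 0.1224) = 0.048 × 0.6267 = 0.0301 km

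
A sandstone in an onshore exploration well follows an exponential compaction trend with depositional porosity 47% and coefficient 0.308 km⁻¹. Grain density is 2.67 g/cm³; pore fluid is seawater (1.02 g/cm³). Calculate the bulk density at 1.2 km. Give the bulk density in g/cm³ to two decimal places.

Porosity at depth: n = 0.47·exp(−0.308×1.2) = 0.47×0.6910 = 0.3248
Bulk density: ρ_b = (1−n)ρ_g + n·ρ_f = 0.6752×2.67 + 0.3248×1.02
       = 1.803 + 0.331 = 2.134 g/cm³

2.13 g/cm³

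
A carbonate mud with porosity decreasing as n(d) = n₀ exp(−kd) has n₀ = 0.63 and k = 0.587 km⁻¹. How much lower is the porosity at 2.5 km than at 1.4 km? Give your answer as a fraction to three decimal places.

n(1.4) = 0.63·e^(−0.587×1.4) = 0.2770
n(2.5) = 0.63·e^(−0.587×2.5) = 0.1452
Δn = 0.2770 − 0.1452 = 0.1318

0.132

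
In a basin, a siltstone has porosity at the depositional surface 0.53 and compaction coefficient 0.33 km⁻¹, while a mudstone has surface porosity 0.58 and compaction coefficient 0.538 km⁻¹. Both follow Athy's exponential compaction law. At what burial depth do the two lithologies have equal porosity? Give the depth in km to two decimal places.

0.43 km

Set n₀ₐ e^(−kₐZ) = n₀ᵦ e^(−kᵦZ) ⇒ ln(n₀ₐ/n₀ᵦ) = (kₐ − kᵦ)·Z
Z = ln(0.53/0.58) / (0.33 − 0.538) = -0.0902 / -0.208 = 0.433 km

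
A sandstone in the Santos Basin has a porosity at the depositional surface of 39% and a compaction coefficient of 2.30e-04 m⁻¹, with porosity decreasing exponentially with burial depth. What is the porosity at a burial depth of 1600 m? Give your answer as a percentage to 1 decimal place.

Working in km (1 km = 1000 m; c in km⁻¹ = c in m⁻¹ × 1000):
n = n₀·exp(−c·d) = 0.39 × exp(−0.23 × 1.6) = 0.39 × exp(−0.368)
  = 0.39 × 0.6921 = 0.2699

27.0%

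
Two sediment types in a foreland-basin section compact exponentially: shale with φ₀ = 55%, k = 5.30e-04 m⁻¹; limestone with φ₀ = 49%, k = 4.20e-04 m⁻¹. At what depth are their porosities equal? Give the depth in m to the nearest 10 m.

1050 m

Working in km (1 km = 1000 m; k in km⁻¹ = k in m⁻¹ × 1000):
Set φ₀ₐ e^(−kₐZ) = φ₀ᵦ e^(−kᵦZ) ⇒ ln(φ₀ₐ/φ₀ᵦ) = (kₐ − kᵦ)·Z
Z = ln(0.55/0.49) / (0.53 − 0.42) = 0.1155 / 0.11 = 1.050 km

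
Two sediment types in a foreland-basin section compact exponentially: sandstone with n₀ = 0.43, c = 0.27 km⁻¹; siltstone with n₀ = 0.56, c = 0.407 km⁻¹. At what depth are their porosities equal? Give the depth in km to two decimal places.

Set n₀ₐ e^(−cₐz) = n₀ᵦ e^(−cᵦz) ⇒ ln(n₀ₐ/n₀ᵦ) = (cₐ − cᵦ)·z
z = ln(0.43/0.56) / (0.27 − 0.407) = -0.2642 / -0.137 = 1.928 km

1.93 km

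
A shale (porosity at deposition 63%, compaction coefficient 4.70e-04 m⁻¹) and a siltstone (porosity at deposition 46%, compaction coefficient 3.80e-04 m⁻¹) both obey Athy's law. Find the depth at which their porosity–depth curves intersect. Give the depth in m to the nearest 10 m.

Working in km (1 km = 1000 m; c in km⁻¹ = c in m⁻¹ × 1000):
Set phi₀ₐ e^(−cₐd) = phi₀ᵦ e^(−cᵦd) ⇒ ln(phi₀ₐ/phi₀ᵦ) = (cₐ − cᵦ)·d
d = ln(0.63/0.46) / (0.47 − 0.38) = 0.3145 / 0.09 = 3.494 km

3490 m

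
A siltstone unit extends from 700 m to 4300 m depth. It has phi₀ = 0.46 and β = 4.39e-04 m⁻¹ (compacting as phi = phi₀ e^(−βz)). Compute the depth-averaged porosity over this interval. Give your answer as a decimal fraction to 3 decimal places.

Working in km (1 km = 1000 m; β in km⁻¹ = β in m⁻¹ × 1000):
⟨phi⟩ = (1/(z₂−z₁)) ∫ phi₀ e^(−βz) dz = phi₀·(e^(−β·z₁) − e^(−β·z₂)) / (β·(z₂−z₁))
e^(−0.439×0.7) = 0.7354; e^(−0.439×4.3) = 0.1514
⟨phi⟩ = 0.46 × (0.7354 − 0.1514) / (0.439 × 3.6) = 0.46 × 0.3695 = 0.1700

0.170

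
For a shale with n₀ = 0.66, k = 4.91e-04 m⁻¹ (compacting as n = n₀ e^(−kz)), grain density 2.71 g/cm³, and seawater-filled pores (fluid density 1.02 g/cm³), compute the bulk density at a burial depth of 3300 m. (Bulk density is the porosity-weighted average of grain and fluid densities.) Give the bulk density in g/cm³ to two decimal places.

Working in km (1 km = 1000 m; k in km⁻¹ = k in m⁻¹ × 1000):
Porosity at depth: n = 0.66·exp(−0.491×3.3) = 0.66×0.1978 = 0.1306
Bulk density: ρ_b = (1−n)ρ_g + n·ρ_f = 0.8694×2.71 + 0.1306×1.02
       = 2.356 + 0.133 = 2.489 g/cm³

2.49 g/cm³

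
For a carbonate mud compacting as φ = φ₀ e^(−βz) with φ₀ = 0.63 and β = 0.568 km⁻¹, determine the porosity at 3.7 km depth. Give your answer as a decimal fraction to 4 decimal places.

0.0770

φ = φ₀·exp(−β·z) = 0.63 × exp(−0.568 × 3.7) = 0.63 × exp(−2.102)
  = 0.63 × 0.1223 = 0.0770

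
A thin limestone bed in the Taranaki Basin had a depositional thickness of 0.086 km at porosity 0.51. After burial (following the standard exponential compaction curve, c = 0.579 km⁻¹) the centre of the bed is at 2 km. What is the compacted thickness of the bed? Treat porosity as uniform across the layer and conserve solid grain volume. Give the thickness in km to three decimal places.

0.050 km

Porosity at 2 km: φ = 0.51·exp(−0.579×2) = 0.1602
Solid-volume conservation: h(1−φ) = h₀(1−φ₀) ⇒ h = h₀·(1−φ₀)/(1−φ)
h = 0.086 × (1 − 0.51)/(1 − 0.1602) = 0.086 × 0.5835 = 0.0502 km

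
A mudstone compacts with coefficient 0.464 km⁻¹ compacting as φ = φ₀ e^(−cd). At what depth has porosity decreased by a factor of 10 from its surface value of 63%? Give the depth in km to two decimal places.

φ/φ₀ = 1/10 ⇒ exp(−c·d) = 1/10 ⇒ d = ln(10) / c
d = 2.3026 / 0.464 = 4.962 km

4.96 km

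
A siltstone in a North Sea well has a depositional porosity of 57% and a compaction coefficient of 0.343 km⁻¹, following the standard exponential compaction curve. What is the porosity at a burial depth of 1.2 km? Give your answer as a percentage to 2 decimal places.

37.77%

phi = phi₀·exp(−β·Z) = 0.57 × exp(−0.343 × 1.2) = 0.57 × exp(−0.4116)
  = 0.57 × 0.6626 = 0.3777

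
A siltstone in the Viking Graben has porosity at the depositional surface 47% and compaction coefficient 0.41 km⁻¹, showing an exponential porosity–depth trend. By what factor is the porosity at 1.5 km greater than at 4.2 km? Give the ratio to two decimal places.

3.03

φ(Z₁)/φ(Z₂) = e^(−β·Z₁)/e^(−β·Z₂) = e^{β(Z₂−Z₁)}
= exp(0.41 × 2.7) = exp(1.107) = 3.0253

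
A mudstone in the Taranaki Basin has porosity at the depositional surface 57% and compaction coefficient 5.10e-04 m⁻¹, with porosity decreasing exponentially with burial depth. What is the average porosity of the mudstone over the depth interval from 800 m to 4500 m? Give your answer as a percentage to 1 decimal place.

17.0%

Working in km (1 km = 1000 m; β in km⁻¹ = β in m⁻¹ × 1000):
⟨φ⟩ = (1/(z₂−z₁)) ∫ φ₀ e^(−βz) dz = φ₀·(e^(−β·z₁) − e^(−β·z₂)) / (β·(z₂−z₁))
e^(−0.51×0.8) = 0.6650; e^(−0.51×4.5) = 0.1008
⟨φ⟩ = 0.57 × (0.6650 − 0.1008) / (0.51 × 3.7) = 0.57 × 0.2990 = 0.1704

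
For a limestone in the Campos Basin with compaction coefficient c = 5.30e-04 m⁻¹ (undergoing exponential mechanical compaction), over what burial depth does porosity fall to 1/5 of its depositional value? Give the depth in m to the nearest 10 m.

3040 m

Working in km (1 km = 1000 m; c in km⁻¹ = c in m⁻¹ × 1000):
n/n₀ = 1/5 ⇒ exp(−c·z) = 1/5 ⇒ z = ln(5) / c
z = 1.6094 / 0.53 = 3.037 km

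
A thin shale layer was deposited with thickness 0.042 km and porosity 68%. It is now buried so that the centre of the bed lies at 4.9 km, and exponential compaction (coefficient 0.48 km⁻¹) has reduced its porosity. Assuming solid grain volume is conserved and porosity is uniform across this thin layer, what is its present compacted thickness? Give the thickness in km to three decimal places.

0.014 km

Porosity at 4.9 km: n = 0.68·exp(−0.48×4.9) = 0.0647
Solid-volume conservation: h(1−n) = h₀(1−n₀) ⇒ h = h₀·(1−n₀)/(1−n)
h = 0.042 × (1 − 0.68)/(1 − 0.0647) = 0.042 × 0.3421 = 0.0144 km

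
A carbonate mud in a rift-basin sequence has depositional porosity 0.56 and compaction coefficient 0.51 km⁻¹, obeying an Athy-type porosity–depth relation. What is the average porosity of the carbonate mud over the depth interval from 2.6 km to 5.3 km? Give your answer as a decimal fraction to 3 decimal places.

0.081

⟨phi⟩ = (1/(z₂−z₁)) ∫ phi₀ e^(−kz) dz = phi₀·(e^(−k·z₁) − e^(−k·z₂)) / (k·(z₂−z₁))
e^(−0.51×2.6) = 0.2655; e^(−0.51×5.3) = 0.0670
⟨phi⟩ = 0.56 × (0.2655 − 0.0670) / (0.51 × 2.7) = 0.56 × 0.1442 = 0.0807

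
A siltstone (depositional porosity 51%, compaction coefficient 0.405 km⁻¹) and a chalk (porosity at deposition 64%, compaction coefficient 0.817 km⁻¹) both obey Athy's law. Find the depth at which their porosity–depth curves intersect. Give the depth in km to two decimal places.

Set φ₀ₐ e^(−kₐz) = φ₀ᵦ e^(−kᵦz) ⇒ ln(φ₀ₐ/φ₀ᵦ) = (kₐ − kᵦ)·z
z = ln(0.51/0.64) / (0.405 − 0.817) = -0.2271 / -0.412 = 0.551 km

0.55 km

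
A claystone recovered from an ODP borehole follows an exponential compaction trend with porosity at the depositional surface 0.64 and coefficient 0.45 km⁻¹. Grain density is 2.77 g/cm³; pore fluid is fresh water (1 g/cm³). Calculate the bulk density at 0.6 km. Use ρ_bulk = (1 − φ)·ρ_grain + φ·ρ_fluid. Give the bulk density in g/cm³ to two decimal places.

Porosity at depth: φ = 0.64·exp(−0.45×0.6) = 0.64×0.7634 = 0.4886
Bulk density: ρ_b = (1−φ)ρ_g + φ·ρ_f = 0.5114×2.77 + 0.4886×1
       = 1.417 + 0.489 = 1.905 g/cm³

1.91 g/cm³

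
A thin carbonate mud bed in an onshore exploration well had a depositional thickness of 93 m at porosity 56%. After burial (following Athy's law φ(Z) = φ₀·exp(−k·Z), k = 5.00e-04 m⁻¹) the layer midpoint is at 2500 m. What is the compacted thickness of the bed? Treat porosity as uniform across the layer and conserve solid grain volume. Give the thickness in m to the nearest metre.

Working in km (1 km = 1000 m; k in km⁻¹ = k in m⁻¹ × 1000):
Porosity at 2.5 km: φ = 0.56·exp(−0.5×2.5) = 0.1604
Solid-volume conservation: h(1−φ) = h₀(1−φ₀) ⇒ h = h₀·(1−φ₀)/(1−φ)
h = 0.093 × (1 − 0.56)/(1 − 0.1604) = 0.093 × 0.5241 = 0.0487 km

49 m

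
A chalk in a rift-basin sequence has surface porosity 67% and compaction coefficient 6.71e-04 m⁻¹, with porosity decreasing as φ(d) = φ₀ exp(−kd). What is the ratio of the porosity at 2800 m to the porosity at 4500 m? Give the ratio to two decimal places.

3.13

Working in km (1 km = 1000 m; k in km⁻¹ = k in m⁻¹ × 1000):
φ(d₁)/φ(d₂) = e^(−k·d₁)/e^(−k·d₂) = e^{k(d₂−d₁)}
= exp(0.671 × 1.7) = exp(1.141) = 3.1290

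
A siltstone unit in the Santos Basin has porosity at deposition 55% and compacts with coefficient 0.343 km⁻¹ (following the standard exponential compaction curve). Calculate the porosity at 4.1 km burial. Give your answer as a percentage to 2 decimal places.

13.48%

phi = phi₀·exp(−β·Z) = 0.55 × exp(−0.343 × 4.1) = 0.55 × exp(−1.406)
  = 0.55 × 0.2450 = 0.1348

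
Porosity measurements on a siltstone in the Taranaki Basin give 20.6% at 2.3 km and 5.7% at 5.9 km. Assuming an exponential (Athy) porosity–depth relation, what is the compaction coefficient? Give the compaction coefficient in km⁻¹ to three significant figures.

Athy: phi(d) = phi₀ e^(−cd) ⇒ phi₁/phi₂ = e^{c(d₂−d₁)} ⇒ c = ln(phi₁/phi₂)/(d₂−d₁)
c = ln(0.206/0.057) / (5.9 − 2.3) = ln(3.614) / 3.6 = 1.2848 / 3.6 = 0.3569 km⁻¹

0.357 km⁻¹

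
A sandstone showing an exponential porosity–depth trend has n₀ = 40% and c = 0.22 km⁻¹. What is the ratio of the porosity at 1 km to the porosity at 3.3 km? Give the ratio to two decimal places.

1.66

n(Z₁)/n(Z₂) = e^(−c·Z₁)/e^(−c·Z₂) = e^{c(Z₂−Z₁)}
= exp(0.22 × 2.3) = exp(0.506) = 1.6586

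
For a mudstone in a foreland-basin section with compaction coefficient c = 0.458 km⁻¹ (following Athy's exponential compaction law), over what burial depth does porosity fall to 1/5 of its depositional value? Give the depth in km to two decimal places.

phi/phi₀ = 1/5 ⇒ exp(−c·z) = 1/5 ⇒ z = ln(5) / c
z = 1.6094 / 0.458 = 3.514 km

3.51 km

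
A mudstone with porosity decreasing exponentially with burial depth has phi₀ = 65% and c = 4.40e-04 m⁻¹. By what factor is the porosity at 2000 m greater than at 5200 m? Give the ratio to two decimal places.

Working in km (1 km = 1000 m; c in km⁻¹ = c in m⁻¹ × 1000):
phi(z₁)/phi(z₂) = e^(−c·z₁)/e^(−c·z₂) = e^{c(z₂−z₁)}
= exp(0.44 × 3.2) = exp(1.408) = 4.0878

4.09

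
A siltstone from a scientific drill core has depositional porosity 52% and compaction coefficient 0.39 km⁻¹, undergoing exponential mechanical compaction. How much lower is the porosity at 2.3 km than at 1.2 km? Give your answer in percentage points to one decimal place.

n(1.2) = 0.52·e^(−0.39×1.2) = 0.3257
n(2.3) = 0.52·e^(−0.39×2.3) = 0.2121
Δn = 0.3257 − 0.2121 = 0.1136

11.4 percentage points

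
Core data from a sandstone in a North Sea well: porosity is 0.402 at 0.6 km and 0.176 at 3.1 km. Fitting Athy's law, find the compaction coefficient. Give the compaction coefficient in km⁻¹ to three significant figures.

Athy: n(Z) = n₀ e^(−kZ) ⇒ n₁/n₂ = e^{k(Z₂−Z₁)} ⇒ k = ln(n₁/n₂)/(Z₂−Z₁)
k = ln(0.402/0.176) / (3.1 − 0.6) = ln(2.284) / 2.5 = 0.8260 / 2.5 = 0.3304 km⁻¹

0.330 km⁻¹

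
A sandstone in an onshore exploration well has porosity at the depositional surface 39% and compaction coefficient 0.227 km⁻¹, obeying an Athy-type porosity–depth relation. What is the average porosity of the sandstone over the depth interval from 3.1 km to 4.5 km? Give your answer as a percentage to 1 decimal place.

⟨phi⟩ = (1/(z₂−z₁)) ∫ phi₀ e^(−cz) dz = phi₀·(e^(−c·z₁) − e^(−c·z₂)) / (c·(z₂−z₁))
e^(−0.227×3.1) = 0.4948; e^(−0.227×4.5) = 0.3601
⟨phi⟩ = 0.39 × (0.4948 − 0.3601) / (0.227 × 1.4) = 0.39 × 0.4238 = 0.1653

16.5%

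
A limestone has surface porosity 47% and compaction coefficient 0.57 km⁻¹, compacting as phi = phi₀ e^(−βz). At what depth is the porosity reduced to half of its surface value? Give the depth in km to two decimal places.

1.22 km

phi/phi₀ = 1/2 ⇒ exp(−β·z) = 1/2 ⇒ z = ln(2) / β
z = 0.6931 / 0.57 = 1.216 km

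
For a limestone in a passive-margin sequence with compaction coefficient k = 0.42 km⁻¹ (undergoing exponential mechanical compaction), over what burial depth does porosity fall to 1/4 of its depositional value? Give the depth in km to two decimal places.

3.30 km

φ/φ₀ = 1/4 ⇒ exp(−k·z) = 1/4 ⇒ z = ln(4) / k
z = 1.3863 / 0.42 = 3.301 km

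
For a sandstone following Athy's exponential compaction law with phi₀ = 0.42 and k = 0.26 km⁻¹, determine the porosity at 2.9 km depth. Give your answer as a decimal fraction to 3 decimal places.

phi = phi₀·exp(−k·z) = 0.42 × exp(−0.26 × 2.9) = 0.42 × exp(−0.754)
  = 0.42 × 0.4705 = 0.1976

0.198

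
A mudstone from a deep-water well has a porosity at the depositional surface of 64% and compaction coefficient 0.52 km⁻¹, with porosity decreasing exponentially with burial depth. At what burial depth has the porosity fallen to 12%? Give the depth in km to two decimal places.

Invert Athy's law: Z = ln(phi₀/phi) / β
Z = ln(0.64/0.12) / 0.52 = ln(5.333) / 0.52 = 1.6740 / 0.52 = 3.219 km

3.22 km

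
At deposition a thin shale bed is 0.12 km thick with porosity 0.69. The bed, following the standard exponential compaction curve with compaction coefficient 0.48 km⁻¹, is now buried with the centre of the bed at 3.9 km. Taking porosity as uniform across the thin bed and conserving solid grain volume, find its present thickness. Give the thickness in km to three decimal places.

0.042 km

Porosity at 3.9 km: φ = 0.69·exp(−0.48×3.9) = 0.1061
Solid-volume conservation: h(1−φ) = h₀(1−φ₀) ⇒ h = h₀·(1−φ₀)/(1−φ)
h = 0.12 × (1 − 0.69)/(1 − 0.1061) = 0.12 × 0.3468 = 0.0416 km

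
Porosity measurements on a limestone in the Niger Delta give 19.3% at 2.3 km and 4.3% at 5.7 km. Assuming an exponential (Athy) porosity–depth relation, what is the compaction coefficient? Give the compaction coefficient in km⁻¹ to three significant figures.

Athy: phi(d) = phi₀ e^(−kd) ⇒ phi₁/phi₂ = e^{k(d₂−d₁)} ⇒ k = ln(phi₁/phi₂)/(d₂−d₁)
k = ln(0.193/0.043) / (5.7 − 2.3) = ln(4.488) / 3.4 = 1.5015 / 3.4 = 0.4416 km⁻¹

0.442 km⁻¹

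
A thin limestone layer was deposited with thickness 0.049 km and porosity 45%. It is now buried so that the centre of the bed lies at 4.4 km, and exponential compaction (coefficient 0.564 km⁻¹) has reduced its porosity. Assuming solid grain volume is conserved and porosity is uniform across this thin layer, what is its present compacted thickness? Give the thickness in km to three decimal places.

0.028 km

Porosity at 4.4 km: φ = 0.45·exp(−0.564×4.4) = 0.0376
Solid-volume conservation: h(1−φ) = h₀(1−φ₀) ⇒ h = h₀·(1−φ₀)/(1−φ)
h = 0.049 × (1 − 0.45)/(1 − 0.0376) = 0.049 × 0.5715 = 0.0280 km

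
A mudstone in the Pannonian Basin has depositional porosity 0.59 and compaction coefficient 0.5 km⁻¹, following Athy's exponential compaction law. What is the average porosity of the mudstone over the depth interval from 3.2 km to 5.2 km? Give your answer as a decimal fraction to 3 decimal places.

⟨φ⟩ = (1/(Z₂−Z₁)) ∫ φ₀ e^(−cZ) dZ = φ₀·(e^(−c·Z₁) − e^(−c·Z₂)) / (c·(Z₂−Z₁))
e^(−0.5×3.2) = 0.2019; e^(−0.5×5.2) = 0.0743
⟨φ⟩ = 0.59 × (0.2019 − 0.0743) / (0.5 × 2) = 0.59 × 0.1276 = 0.0753

0.075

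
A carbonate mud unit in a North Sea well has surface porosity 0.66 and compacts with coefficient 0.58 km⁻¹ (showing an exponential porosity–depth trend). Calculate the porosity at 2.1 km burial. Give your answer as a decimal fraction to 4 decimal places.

phi = phi₀·exp(−β·d) = 0.66 × exp(−0.58 × 2.1) = 0.66 × exp(−1.218)
  = 0.66 × 0.2958 = 0.1952

0.1952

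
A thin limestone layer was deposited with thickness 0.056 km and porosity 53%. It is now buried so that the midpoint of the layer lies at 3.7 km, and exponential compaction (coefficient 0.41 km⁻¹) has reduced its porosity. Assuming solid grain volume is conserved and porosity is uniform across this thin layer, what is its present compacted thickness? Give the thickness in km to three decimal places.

Porosity at 3.7 km: n = 0.53·exp(−0.41×3.7) = 0.1163
Solid-volume conservation: h(1−n) = h₀(1−n₀) ⇒ h = h₀·(1−n₀)/(1−n)
h = 0.056 × (1 − 0.53)/(1 − 0.1163) = 0.056 × 0.5318 = 0.0298 km

0.030 km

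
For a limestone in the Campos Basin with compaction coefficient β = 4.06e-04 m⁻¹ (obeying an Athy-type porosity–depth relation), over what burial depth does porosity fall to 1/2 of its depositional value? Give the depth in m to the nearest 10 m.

Working in km (1 km = 1000 m; β in km⁻¹ = β in m⁻¹ × 1000):
n/n₀ = 1/2 ⇒ exp(−β·d) = 1/2 ⇒ d = ln(2) / β
d = 0.6931 / 0.406 = 1.707 km

1710 m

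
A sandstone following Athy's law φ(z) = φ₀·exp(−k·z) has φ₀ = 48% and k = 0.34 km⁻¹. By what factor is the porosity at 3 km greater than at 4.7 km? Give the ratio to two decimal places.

φ(z₁)/φ(z₂) = e^(−k·z₁)/e^(−k·z₂) = e^{k(z₂−z₁)}
= exp(0.34 × 1.7) = exp(0.578) = 1.7825

1.78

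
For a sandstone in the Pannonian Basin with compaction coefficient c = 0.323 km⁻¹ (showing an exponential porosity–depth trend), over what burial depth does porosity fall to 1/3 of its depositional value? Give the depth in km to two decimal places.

φ/φ₀ = 1/3 ⇒ exp(−c·Z) = 1/3 ⇒ Z = ln(3) / c
Z = 1.0986 / 0.323 = 3.401 km

3.40 km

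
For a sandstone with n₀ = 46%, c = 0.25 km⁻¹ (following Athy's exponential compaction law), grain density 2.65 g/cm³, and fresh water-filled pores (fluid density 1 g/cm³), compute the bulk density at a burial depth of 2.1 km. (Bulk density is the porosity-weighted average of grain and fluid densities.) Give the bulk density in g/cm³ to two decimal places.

Porosity at depth: n = 0.46·exp(−0.25×2.1) = 0.46×0.5916 = 0.2721
Bulk density: ρ_b = (1−n)ρ_g + n·ρ_f = 0.7279×2.65 + 0.2721×1
       = 1.929 + 0.272 = 2.201 g/cm³

2.20 g/cm³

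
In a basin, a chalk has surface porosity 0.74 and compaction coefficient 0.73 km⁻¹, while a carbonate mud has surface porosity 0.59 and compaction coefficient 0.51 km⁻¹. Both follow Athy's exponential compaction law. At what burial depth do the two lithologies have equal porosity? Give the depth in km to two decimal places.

Set n₀ₐ e^(−kₐz) = n₀ᵦ e^(−kᵦz) ⇒ ln(n₀ₐ/n₀ᵦ) = (kₐ − kᵦ)·z
z = ln(0.74/0.59) / (0.73 − 0.51) = 0.2265 / 0.22 = 1.030 km

1.03 km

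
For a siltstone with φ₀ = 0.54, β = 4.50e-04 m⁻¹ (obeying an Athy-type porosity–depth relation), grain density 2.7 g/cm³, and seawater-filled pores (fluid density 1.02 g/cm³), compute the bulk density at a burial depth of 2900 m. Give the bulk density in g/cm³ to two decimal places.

Working in km (1 km = 1000 m; β in km⁻¹ = β in m⁻¹ × 1000):
Porosity at depth: φ = 0.54·exp(−0.45×2.9) = 0.54×0.2712 = 0.1464
Bulk density: ρ_b = (1−φ)ρ_g + φ·ρ_f = 0.8536×2.7 + 0.1464×1.02
       = 2.305 + 0.149 = 2.454 g/cm³

2.45 g/cm³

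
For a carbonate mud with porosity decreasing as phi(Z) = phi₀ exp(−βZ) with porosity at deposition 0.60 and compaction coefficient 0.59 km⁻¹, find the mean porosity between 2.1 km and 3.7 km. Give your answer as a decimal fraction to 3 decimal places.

0.112

⟨phi⟩ = (1/(Z₂−Z₁)) ∫ phi₀ e^(−βZ) dZ = phi₀·(e^(−β·Z₁) − e^(−β·Z₂)) / (β·(Z₂−Z₁))
e^(−0.59×2.1) = 0.2897; e^(−0.59×3.7) = 0.1127
⟨phi⟩ = 0.6 × (0.2897 − 0.1127) / (0.59 × 1.6) = 0.6 × 0.1875 = 0.1125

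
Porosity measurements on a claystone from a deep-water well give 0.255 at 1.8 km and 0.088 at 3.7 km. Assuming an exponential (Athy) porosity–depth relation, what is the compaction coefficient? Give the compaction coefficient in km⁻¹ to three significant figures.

Athy: phi(d) = phi₀ e^(−kd) ⇒ phi₁/phi₂ = e^{k(d₂−d₁)} ⇒ k = ln(phi₁/phi₂)/(d₂−d₁)
k = ln(0.255/0.088) / (3.7 − 1.8) = ln(2.898) / 1.9 = 1.0639 / 1.9 = 0.56 km⁻¹

0.560 km⁻¹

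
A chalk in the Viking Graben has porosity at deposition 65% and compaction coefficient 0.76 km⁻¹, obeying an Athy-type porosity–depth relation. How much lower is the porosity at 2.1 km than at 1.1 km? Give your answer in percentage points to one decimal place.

phi(1.1) = 0.65·e^(−0.76×1.1) = 0.2817
phi(2.1) = 0.65·e^(−0.76×2.1) = 0.1318
Δphi = 0.2817 − 0.1318 = 0.1500

15.0 percentage points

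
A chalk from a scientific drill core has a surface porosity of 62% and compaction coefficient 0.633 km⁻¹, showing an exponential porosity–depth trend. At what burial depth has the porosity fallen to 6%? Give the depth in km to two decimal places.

3.69 km

Invert Athy's law: z = ln(phi₀/phi) / β
z = ln(0.62/0.06) / 0.633 = ln(10.33) / 0.633 = 2.3354 / 0.633 = 3.689 km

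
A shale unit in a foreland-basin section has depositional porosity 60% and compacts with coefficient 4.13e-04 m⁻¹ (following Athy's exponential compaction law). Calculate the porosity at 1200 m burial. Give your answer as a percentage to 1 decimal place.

Working in km (1 km = 1000 m; c in km⁻¹ = c in m⁻¹ × 1000):
φ = φ₀·exp(−c·z) = 0.6 × exp(−0.413 × 1.2) = 0.6 × exp(−0.4956)
  = 0.6 × 0.6092 = 0.3655

36.6%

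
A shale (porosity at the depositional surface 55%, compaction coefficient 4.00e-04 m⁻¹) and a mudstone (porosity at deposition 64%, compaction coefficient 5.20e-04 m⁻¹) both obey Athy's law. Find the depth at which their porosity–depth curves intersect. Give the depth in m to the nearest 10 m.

Working in km (1 km = 1000 m; c in km⁻¹ = c in m⁻¹ × 1000):
Set phi₀ₐ e^(−cₐz) = phi₀ᵦ e^(−cᵦz) ⇒ ln(phi₀ₐ/phi₀ᵦ) = (cₐ − cᵦ)·z
z = ln(0.55/0.64) / (0.4 − 0.52) = -0.1515 / -0.12 = 1.263 km

1260 m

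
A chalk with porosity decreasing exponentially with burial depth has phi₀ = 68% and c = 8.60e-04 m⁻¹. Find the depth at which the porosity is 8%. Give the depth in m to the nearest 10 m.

Working in km (1 km = 1000 m; c in km⁻¹ = c in m⁻¹ × 1000):
Invert Athy's law: z = ln(phi₀/phi) / c
z = ln(0.68/0.08) / 0.86 = ln(8.5) / 0.86 = 2.1401 / 0.86 = 2.488 km

2490 m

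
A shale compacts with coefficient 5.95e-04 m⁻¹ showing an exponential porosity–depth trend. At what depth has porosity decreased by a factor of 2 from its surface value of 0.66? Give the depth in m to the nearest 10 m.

Working in km (1 km = 1000 m; c in km⁻¹ = c in m⁻¹ × 1000):
n/n₀ = 1/2 ⇒ exp(−c·Z) = 1/2 ⇒ Z = ln(2) / c
Z = 0.6931 / 0.595 = 1.165 km

1160 m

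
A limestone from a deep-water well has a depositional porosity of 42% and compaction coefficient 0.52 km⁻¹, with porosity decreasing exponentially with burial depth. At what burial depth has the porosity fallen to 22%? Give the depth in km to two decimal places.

Invert Athy's law: z = ln(n₀/n) / c
z = ln(0.42/0.22) / 0.52 = ln(1.909) / 0.52 = 0.6466 / 0.52 = 1.244 km

1.24 km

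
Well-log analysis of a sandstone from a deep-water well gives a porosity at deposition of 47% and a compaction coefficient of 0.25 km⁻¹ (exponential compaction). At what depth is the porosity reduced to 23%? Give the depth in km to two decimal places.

Invert Athy's law: z = ln(φ₀/φ) / c
z = ln(0.47/0.23) / 0.25 = ln(2.043) / 0.25 = 0.7147 / 0.25 = 2.859 km

2.86 km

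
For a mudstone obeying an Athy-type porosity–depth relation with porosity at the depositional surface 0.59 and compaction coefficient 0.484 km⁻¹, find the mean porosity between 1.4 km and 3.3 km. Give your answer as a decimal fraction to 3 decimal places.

⟨phi⟩ = (1/(z₂−z₁)) ∫ phi₀ e^(−kz) dz = phi₀·(e^(−k·z₁) − e^(−k·z₂)) / (k·(z₂−z₁))
e^(−0.484×1.4) = 0.5078; e^(−0.484×3.3) = 0.2025
⟨phi⟩ = 0.59 × (0.5078 − 0.2025) / (0.484 × 1.9) = 0.59 × 0.3321 = 0.1959

0.196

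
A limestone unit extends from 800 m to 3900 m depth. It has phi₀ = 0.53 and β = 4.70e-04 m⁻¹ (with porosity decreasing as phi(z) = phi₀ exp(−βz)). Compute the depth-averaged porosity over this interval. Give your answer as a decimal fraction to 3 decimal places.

0.192

Working in km (1 km = 1000 m; β in km⁻¹ = β in m⁻¹ × 1000):
⟨phi⟩ = (1/(z₂−z₁)) ∫ phi₀ e^(−βz) dz = phi₀·(e^(−β·z₁) − e^(−β·z₂)) / (β·(z₂−z₁))
e^(−0.47×0.8) = 0.6866; e^(−0.47×3.9) = 0.1599
⟨phi⟩ = 0.53 × (0.6866 − 0.1599) / (0.47 × 3.1) = 0.53 × 0.3615 = 0.1916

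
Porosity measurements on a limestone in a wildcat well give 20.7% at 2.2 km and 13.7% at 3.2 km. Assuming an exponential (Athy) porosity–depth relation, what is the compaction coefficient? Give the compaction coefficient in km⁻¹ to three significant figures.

Athy: φ(Z) = φ₀ e^(−βZ) ⇒ φ₁/φ₂ = e^{β(Z₂−Z₁)} ⇒ β = ln(φ₁/φ₂)/(Z₂−Z₁)
β = ln(0.207/0.137) / (3.2 − 2.2) = ln(1.511) / 1 = 0.4127 / 1 = 0.4127 km⁻¹

0.413 km⁻¹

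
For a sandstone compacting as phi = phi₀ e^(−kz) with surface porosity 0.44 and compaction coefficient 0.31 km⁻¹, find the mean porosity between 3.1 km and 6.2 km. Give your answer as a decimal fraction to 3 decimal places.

0.108

⟨phi⟩ = (1/(z₂−z₁)) ∫ phi₀ e^(−kz) dz = phi₀·(e^(−k·z₁) − e^(−k·z₂)) / (k·(z₂−z₁))
e^(−0.31×3.1) = 0.3825; e^(−0.31×6.2) = 0.1463
⟨phi⟩ = 0.44 × (0.3825 − 0.1463) / (0.31 × 3.1) = 0.44 × 0.2458 = 0.1081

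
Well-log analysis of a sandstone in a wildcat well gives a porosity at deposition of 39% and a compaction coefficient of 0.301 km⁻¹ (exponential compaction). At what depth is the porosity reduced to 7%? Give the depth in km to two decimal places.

5.71 km

Invert Athy's law: z = ln(n₀/n) / k
z = ln(0.39/0.07) / 0.301 = ln(5.571) / 0.301 = 1.7177 / 0.301 = 5.706 km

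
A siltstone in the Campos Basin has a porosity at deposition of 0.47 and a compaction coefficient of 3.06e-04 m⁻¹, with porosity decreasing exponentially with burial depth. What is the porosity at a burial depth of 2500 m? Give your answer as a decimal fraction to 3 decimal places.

0.219

Working in km (1 km = 1000 m; k in km⁻¹ = k in m⁻¹ × 1000):
n = n₀·exp(−k·z) = 0.47 × exp(−0.306 × 2.5) = 0.47 × exp(−0.765)
  = 0.47 × 0.4653 = 0.2187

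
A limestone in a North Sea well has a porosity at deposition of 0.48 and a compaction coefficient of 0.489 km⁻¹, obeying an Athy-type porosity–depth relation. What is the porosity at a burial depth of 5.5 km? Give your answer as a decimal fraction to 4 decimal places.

φ = φ₀·exp(−β·Z) = 0.48 × exp(−0.489 × 5.5) = 0.48 × exp(−2.689)
  = 0.48 × 0.0679 = 0.0326

0.0326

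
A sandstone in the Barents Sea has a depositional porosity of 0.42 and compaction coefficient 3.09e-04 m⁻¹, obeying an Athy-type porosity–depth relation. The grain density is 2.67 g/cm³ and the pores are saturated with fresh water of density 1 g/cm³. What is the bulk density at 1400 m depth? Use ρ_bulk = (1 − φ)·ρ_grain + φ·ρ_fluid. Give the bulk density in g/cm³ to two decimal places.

2.21 g/cm³

Working in km (1 km = 1000 m; β in km⁻¹ = β in m⁻¹ × 1000):
Porosity at depth: n = 0.42·exp(−0.309×1.4) = 0.42×0.6488 = 0.2725
Bulk density: ρ_b = (1−n)ρ_g + n·ρ_f = 0.7275×2.67 + 0.2725×1
       = 1.942 + 0.273 = 2.215 g/cm³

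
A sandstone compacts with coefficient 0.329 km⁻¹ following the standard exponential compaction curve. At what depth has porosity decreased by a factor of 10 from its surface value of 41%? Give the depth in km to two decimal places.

7.00 km

n/n₀ = 1/10 ⇒ exp(−β·z) = 1/10 ⇒ z = ln(10) / β
z = 2.3026 / 0.329 = 6.999 km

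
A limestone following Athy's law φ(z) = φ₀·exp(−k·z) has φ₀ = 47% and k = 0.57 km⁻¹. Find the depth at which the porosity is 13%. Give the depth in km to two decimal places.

2.25 km

Invert Athy's law: z = ln(φ₀/φ) / k
z = ln(0.47/0.13) / 0.57 = ln(3.615) / 0.57 = 1.2852 / 0.57 = 2.255 km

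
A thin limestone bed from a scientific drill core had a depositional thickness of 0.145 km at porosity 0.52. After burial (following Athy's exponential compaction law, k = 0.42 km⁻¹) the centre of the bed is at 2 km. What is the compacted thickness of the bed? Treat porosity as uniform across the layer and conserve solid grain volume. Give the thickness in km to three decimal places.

Porosity at 2 km: n = 0.52·exp(−0.42×2) = 0.2245
Solid-volume conservation: h(1−n) = h₀(1−n₀) ⇒ h = h₀·(1−n₀)/(1−n)
h = 0.145 × (1 − 0.52)/(1 − 0.2245) = 0.145 × 0.6189 = 0.0897 km

0.090 km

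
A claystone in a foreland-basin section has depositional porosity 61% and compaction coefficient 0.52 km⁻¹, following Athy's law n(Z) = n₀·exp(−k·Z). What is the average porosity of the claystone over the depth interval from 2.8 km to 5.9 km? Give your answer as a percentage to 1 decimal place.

7.1%

⟨n⟩ = (1/(Z₂−Z₁)) ∫ n₀ e^(−kZ) dZ = n₀·(e^(−k·Z₁) − e^(−k·Z₂)) / (k·(Z₂−Z₁))
e^(−0.52×2.8) = 0.2332; e^(−0.52×5.9) = 0.0465
⟨n⟩ = 0.61 × (0.2332 − 0.0465) / (0.52 × 3.1) = 0.61 × 0.1158 = 0.0706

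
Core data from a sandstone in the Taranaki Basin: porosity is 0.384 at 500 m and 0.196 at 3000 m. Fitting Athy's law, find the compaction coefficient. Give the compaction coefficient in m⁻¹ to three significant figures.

Working in km (1 km = 1000 m; β in km⁻¹ = β in m⁻¹ × 1000):
Athy: n(d) = n₀ e^(−βd) ⇒ n₁/n₂ = e^{β(d₂−d₁)} ⇒ β = ln(n₁/n₂)/(d₂−d₁)
β = ln(0.384/0.196) / (3 − 0.5) = ln(1.959) / 2.5 = 0.6725 / 2.5 = 0.269 km⁻¹

0.000269 m⁻¹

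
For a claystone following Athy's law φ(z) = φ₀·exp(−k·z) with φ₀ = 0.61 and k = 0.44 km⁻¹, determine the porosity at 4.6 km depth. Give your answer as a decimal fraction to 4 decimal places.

φ = φ₀·exp(−k·z) = 0.61 × exp(−0.44 × 4.6) = 0.61 × exp(−2.024)
  = 0.61 × 0.1321 = 0.0806

0.0806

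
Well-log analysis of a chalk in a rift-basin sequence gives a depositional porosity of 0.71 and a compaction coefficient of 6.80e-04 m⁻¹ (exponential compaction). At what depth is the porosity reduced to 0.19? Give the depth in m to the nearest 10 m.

1940 m

Working in km (1 km = 1000 m; β in km⁻¹ = β in m⁻¹ × 1000):
Invert Athy's law: d = ln(φ₀/φ) / β
d = ln(0.71/0.19) / 0.68 = ln(3.737) / 0.68 = 1.3182 / 0.68 = 1.939 km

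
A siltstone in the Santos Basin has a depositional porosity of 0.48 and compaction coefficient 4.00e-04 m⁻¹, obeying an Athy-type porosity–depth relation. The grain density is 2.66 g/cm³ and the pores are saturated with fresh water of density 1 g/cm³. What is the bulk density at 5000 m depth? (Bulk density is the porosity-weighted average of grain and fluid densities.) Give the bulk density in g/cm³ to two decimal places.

2.55 g/cm³

Working in km (1 km = 1000 m; k in km⁻¹ = k in m⁻¹ × 1000):
Porosity at depth: n = 0.48·exp(−0.4×5) = 0.48×0.1353 = 0.0650
Bulk density: ρ_b = (1−n)ρ_g + n·ρ_f = 0.9350×2.66 + 0.0650×1
       = 2.487 + 0.065 = 2.552 g/cm³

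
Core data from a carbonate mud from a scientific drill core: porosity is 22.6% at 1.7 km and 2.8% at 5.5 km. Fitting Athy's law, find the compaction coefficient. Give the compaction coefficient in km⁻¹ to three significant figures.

Athy: φ(d) = φ₀ e^(−βd) ⇒ φ₁/φ₂ = e^{β(d₂−d₁)} ⇒ β = ln(φ₁/φ₂)/(d₂−d₁)
β = ln(0.226/0.028) / (5.5 − 1.7) = ln(8.071) / 3.8 = 2.0883 / 3.8 = 0.5496 km⁻¹

0.550 km⁻¹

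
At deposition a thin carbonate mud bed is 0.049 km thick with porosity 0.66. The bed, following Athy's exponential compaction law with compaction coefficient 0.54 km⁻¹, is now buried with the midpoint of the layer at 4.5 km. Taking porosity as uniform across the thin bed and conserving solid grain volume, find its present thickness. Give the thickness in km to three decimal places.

Porosity at 4.5 km: phi = 0.66·exp(−0.54×4.5) = 0.0581
Solid-volume conservation: h(1−phi) = h₀(1−phi₀) ⇒ h = h₀·(1−phi₀)/(1−phi)
h = 0.049 × (1 − 0.66)/(1 − 0.0581) = 0.049 × 0.3610 = 0.0177 km

0.018 km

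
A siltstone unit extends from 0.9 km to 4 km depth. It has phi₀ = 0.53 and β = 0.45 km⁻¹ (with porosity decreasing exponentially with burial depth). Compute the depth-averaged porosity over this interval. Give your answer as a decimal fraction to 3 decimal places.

⟨phi⟩ = (1/(d₂−d₁)) ∫ phi₀ e^(−βd) dd = phi₀·(e^(−β·d₁) − e^(−β·d₂)) / (β·(d₂−d₁))
e^(−0.45×0.9) = 0.6670; e^(−0.45×4) = 0.1653
⟨phi⟩ = 0.53 × (0.6670 − 0.1653) / (0.45 × 3.1) = 0.53 × 0.3596 = 0.1906

0.191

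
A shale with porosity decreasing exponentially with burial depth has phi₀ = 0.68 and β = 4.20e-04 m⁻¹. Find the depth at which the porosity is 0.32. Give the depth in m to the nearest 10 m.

Working in km (1 km = 1000 m; β in km⁻¹ = β in m⁻¹ × 1000):
Invert Athy's law: z = ln(phi₀/phi) / β
z = ln(0.68/0.32) / 0.42 = ln(2.125) / 0.42 = 0.7538 / 0.42 = 1.795 km

1790 m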